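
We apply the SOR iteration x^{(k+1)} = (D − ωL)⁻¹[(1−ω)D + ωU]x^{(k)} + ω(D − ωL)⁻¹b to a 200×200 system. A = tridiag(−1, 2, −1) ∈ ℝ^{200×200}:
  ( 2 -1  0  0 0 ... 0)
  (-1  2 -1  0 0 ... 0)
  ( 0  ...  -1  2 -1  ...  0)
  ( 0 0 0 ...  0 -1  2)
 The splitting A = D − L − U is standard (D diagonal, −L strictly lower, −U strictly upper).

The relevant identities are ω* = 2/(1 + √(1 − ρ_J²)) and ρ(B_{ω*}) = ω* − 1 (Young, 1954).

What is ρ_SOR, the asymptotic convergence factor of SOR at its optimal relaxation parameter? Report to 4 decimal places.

spectrum of D⁻¹(L+U) = {cos(kπ/201) : 1≤k≤200}; ρ_J = cos(π/201) = 0.9999.
√(1−ρ_J²) = |sin(π/201)| = 0.01563
So ω* = 2/1.01563 = 1.9692 (Young).
Hence ρ(B_{ω*}) = 1.9692 − 1 = 0.9692.

ρ_SOR = 0.9692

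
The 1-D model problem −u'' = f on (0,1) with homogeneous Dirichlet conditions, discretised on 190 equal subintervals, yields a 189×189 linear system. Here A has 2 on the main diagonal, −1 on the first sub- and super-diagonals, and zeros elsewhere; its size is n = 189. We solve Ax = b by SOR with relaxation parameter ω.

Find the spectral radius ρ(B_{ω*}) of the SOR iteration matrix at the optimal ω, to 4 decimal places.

ρ_SOR = 0.9675

[ρ_J] n=189: ρ(B_J) = cos(π/(n+1)) = cos(π/190) = 0.9999.
root = sin(π/190) = 0.01653  (since 1−cos² = sin²).
[ω*] 2 ÷ (1 + 0.01653) = 2 ÷ 1.01653 = 1.9675.
ρ_SOR = ω* − 1 = 1.9675 − 1 = 0.9675.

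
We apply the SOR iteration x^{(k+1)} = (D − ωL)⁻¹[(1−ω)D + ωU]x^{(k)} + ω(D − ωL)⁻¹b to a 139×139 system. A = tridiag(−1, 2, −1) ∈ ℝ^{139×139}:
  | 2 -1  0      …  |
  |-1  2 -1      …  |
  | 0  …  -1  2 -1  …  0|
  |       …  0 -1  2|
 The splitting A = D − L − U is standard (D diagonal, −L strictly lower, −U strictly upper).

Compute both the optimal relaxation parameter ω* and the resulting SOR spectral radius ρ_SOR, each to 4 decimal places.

B_J for the 139×139 system has eigenvalues cos(kπ/140); ρ_J = cos(π/140) = 0.9997.
1 − cos²(π/140) = sin²(π/140) ⇒ √(1−ρ_J²) = sin(π/140) = 0.02244.
[ω*] 2 ÷ (1 + 0.02244) = 2 ÷ 1.02244 = 1.9561.
ρ_SOR = ω* − 1 ≈ 0.9561.

ω* = 1.9561, ρ_SOR = 0.9561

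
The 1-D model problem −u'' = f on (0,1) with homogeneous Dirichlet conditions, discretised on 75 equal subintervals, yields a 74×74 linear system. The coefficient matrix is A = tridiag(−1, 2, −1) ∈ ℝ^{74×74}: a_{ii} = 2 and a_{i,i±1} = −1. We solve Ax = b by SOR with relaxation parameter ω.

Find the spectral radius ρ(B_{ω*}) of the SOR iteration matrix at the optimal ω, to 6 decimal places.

ρ_J = max_k |cos(kπ/75)| = cos(π/75) = 0.999123
√(1−ρ_J²) simplifies to sin(π/75) = 0.0418757.
Young: ω* = 2/(1+√(1−ρ_J²)) = 2/(1+0.0418757) = 2/1.0418757 = 1.919615.
and ρ(B_{ω*}) = 1.919615 − 1 = 0.919615.

ρ_SOR = 0.919615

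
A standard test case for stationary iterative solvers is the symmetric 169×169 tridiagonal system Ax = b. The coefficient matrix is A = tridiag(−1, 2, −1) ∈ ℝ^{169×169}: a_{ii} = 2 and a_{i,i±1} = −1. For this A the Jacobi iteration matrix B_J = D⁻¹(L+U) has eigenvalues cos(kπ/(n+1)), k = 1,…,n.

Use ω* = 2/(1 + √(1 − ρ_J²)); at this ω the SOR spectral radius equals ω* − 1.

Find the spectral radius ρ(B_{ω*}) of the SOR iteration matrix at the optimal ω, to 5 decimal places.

ρ_SOR = 0.96371

ρ_J = max_k |cos(kπ/170)| = cos(π/170) = 0.99983
√(1−ρ_J²) = |sin(π/170)| = 0.018479
So ω* = 2/1.018479 = 1.96371 (Young).
Hence ρ(B_{ω*}) = 1.96371 − 1 = 0.96371.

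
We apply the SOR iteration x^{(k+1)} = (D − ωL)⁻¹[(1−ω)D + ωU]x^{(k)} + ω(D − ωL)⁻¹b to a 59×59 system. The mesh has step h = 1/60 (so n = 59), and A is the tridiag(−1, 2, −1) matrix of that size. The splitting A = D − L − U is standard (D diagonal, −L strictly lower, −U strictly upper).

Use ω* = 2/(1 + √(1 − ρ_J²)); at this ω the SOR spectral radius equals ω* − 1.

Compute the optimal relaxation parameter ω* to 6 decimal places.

With n=59, ρ(Jacobi) = cos(π/60) = 0.998630.
√(1 − cos²(π/60)) = sin(π/60) ≈ 0.0523360.
[ω*] 2 ÷ (1 + 0.0523360) = 2 ÷ 1.0523360 = 1.900534.
ρ_SOR = ω* − 1 ≈ 0.900534.

ω* = 1.900534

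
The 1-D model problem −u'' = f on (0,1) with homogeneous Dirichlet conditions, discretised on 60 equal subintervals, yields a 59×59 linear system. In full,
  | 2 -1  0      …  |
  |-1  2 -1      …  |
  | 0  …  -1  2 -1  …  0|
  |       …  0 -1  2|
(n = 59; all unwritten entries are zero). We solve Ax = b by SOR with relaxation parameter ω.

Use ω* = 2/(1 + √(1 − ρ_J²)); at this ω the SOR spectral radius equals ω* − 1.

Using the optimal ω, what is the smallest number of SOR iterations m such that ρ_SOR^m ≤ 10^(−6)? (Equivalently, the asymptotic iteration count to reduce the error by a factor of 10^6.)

m = 132

[ρ_J] n=59: ρ(B_J) = cos(π/(n+1)) = cos(π/60) = 0.9986295.
√(1−ρ_J²) = |sin(π/60)| = 0.0523360
Then 2/(1+√(1−ρ_J²)) = 2/(1+0.0523360); ω* = 2/1.0523360 = 1.9005337.
ρ(B_{ω*}) = ω*−1 = 0.9005337
For 6 digits: m = 6·ln10 / (−ln 0.9005337) = 13.8155/0.104768 = 131.868; round up → m = 132.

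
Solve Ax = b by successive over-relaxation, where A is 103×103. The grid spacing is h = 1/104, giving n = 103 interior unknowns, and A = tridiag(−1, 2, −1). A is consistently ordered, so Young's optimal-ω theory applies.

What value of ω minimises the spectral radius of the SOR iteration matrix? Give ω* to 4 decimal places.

[ρ_J] n=103: ρ(B_J) = cos(π/(n+1)) = cos(π/104) = 0.9995.
√(1−ρ_J²) = |sin(π/104)| = 0.03020
[ω*] 2 ÷ (1 + 0.03020) = 2 ÷ 1.03020 = 1.9414.
and ρ(B_{ω*}) = 1.9414 − 1 = 0.9414.

ω* = 1.9414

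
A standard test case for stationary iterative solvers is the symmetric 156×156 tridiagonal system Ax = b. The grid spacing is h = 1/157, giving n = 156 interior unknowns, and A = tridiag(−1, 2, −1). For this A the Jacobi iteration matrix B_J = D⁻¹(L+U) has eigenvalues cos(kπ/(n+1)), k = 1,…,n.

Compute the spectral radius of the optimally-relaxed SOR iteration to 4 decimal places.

B_J for the 156×156 system has eigenvalues cos(kπ/157); ρ_J = cos(π/157) = 0.9998.
root = sin(π/157) = 0.02001  (since 1−cos² = sin²).
Young: ω* = 2/(1+√(1−ρ_J²)) = 2/(1+0.02001) = 2/1.02001 = 1.9608.
At ω = 1.9608 every |λ(B_ω)| = ω−1, so ρ_SOR = 0.9608.

ρ_SOR = 0.9608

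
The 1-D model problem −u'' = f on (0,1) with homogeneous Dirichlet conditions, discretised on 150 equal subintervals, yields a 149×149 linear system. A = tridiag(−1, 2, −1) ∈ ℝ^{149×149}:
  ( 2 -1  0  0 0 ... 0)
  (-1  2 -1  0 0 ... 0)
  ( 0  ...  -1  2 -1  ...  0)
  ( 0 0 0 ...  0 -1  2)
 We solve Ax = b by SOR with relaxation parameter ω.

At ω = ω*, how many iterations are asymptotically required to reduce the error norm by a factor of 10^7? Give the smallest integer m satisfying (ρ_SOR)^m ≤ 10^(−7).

m = 385

spectrum of D⁻¹(L+U) = {cos(kπ/150) : 1≤k≤149}; ρ_J = cos(π/150) = 0.9997807.
√(1 − cos²(π/150)) = sin(π/150) ≈ 0.0209424.
Then 2/(1+√(1−ρ_J²)) = 2/(1+0.0209424); ω* = 2/1.0209424 = 1.9589744.
and ρ(B_{ω*}) = 1.9589744 − 1 = 0.9589744.
ρ_SOR^m ≤ 10^(−7) ⇔ m ≥ 7·ln10/(−ln 0.9589744) = 16.1181/0.0418909 = 384.764; m = ⌈384.764⌉ = 385.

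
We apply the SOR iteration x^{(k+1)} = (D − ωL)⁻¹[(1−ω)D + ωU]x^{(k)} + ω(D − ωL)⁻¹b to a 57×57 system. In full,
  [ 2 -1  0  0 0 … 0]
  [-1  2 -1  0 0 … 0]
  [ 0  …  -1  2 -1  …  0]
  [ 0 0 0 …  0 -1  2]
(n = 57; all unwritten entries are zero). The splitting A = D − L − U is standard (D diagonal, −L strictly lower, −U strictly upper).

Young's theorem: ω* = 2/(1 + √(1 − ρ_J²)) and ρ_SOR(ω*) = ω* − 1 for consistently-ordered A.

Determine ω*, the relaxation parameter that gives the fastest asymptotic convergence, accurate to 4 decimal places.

ω* = 1.8973

ρ_J = max_k |cos(kπ/58)| = cos(π/58) = 0.9985
√(1−ρ_J²) simplifies to sin(π/58) = 0.05414.
[ω*] 2 ÷ (1 + 0.05414) = 2 ÷ 1.05414 = 1.8973.
ρ(B_{ω*}) = ω*−1 = 0.8973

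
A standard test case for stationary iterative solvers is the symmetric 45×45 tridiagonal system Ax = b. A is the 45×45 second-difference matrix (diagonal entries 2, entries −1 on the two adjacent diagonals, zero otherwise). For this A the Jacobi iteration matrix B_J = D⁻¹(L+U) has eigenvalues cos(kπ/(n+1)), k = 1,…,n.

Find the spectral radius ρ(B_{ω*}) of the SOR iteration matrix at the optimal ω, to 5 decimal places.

ρ_SOR = 0.87223

With n=45, ρ(Jacobi) = cos(π/46) = 0.99767.
√(1−ρ_J²) = |sin(π/46)| = 0.068242
[ω*] 2 ÷ (1 + 0.068242) = 2 ÷ 1.068242 = 1.87223.
ρ_SOR = ω* − 1 ≈ 0.87223.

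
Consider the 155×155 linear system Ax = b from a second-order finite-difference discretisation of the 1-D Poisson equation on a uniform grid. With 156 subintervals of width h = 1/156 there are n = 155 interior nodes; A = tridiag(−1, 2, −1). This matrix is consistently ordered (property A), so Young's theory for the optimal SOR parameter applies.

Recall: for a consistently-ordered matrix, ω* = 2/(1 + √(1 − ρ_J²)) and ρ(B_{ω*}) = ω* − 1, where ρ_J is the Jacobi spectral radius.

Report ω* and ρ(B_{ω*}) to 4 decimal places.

spectrum of D⁻¹(L+U) = {cos(kπ/156) : 1≤k≤155}; ρ_J = cos(π/156) = 0.9998.
root = sin(π/156) = 0.02014  (since 1−cos² = sin²).
[ω*] 2 ÷ (1 + 0.02014) = 2 ÷ 1.02014 = 1.9605.
Hence ρ(B_{ω*}) = 1.9605 − 1 = 0.9605.

ω* = 1.9605, ρ_SOR = 0.9605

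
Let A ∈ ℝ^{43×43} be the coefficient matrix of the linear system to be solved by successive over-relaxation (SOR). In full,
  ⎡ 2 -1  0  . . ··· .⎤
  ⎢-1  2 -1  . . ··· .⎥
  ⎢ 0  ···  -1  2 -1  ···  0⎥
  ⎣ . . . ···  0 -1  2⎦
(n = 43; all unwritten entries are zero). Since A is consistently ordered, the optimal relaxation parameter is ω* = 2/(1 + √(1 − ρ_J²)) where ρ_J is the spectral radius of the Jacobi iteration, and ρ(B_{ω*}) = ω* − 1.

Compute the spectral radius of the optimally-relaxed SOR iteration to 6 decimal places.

ρ_SOR = 0.866822

ρ_J = max_k |cos(kπ/44)| = cos(π/44) = 0.997452
√(1−ρ_J²) = |sin(π/44)| = 0.0713392
ω* = 2/(1 + 0.0713392) = 2/1.0713392 = 1.866822.
ρ_SOR = ω* − 1 = 1.866822 − 1 = 0.866822.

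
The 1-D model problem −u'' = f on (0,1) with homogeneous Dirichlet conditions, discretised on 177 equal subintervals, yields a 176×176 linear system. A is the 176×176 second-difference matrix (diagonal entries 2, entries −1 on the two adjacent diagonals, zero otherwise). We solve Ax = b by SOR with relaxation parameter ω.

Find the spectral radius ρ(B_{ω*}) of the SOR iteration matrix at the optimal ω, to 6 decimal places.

ρ_SOR = 0.965123

With n=176, ρ(Jacobi) = cos(π/177) = 0.999842.
√(1−ρ_J²) = |sin(π/177)| = 0.0177482
Young: ω* = 2/(1+√(1−ρ_J²)) = 2/(1+0.0177482) = 2/1.0177482 = 1.965123.
At ω = 1.965123 every |λ(B_ω)| = ω−1, so ρ_SOR = 0.965123.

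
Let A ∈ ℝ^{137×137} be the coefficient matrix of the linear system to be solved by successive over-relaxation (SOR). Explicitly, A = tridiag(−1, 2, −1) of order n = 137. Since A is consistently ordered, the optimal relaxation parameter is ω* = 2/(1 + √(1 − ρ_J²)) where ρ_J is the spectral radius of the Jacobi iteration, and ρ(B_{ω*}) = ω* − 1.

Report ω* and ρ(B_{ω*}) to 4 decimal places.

ω* = 1.9555, ρ_SOR = 0.9555

B_J for the 137×137 system has eigenvalues cos(kπ/138); ρ_J = cos(π/138) = 0.9997.
1 − cos²(π/138) = sin²(π/138) ⇒ √(1−ρ_J²) = sin(π/138) = 0.02276.
[ω*] 2 ÷ (1 + 0.02276) = 2 ÷ 1.02276 = 1.9555.
ρ(B_{ω*}) = ω*−1 = 0.9555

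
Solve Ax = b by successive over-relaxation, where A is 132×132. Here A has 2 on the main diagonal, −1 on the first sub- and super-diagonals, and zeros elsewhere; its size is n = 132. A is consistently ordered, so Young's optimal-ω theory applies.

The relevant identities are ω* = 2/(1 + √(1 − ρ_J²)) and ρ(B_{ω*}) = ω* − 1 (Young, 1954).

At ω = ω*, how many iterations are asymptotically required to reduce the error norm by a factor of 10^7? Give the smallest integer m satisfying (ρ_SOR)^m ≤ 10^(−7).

m = 342

spectrum of D⁻¹(L+U) = {cos(kπ/133) : 1≤k≤132}; ρ_J = cos(π/133) = 0.9997210.
√(1−ρ_J²) = |sin(π/133)| = 0.0236188
ω* = 2/(1 + 0.0236188) = 2/1.0236188 = 1.9538524.
ρ_SOR = ω* − 1 ≈ 0.9538524.
For 7 digits: m = 7·ln10 / (−ln 0.9538524) = 16.1181/0.0472463 = 341.151; round up → m = 342.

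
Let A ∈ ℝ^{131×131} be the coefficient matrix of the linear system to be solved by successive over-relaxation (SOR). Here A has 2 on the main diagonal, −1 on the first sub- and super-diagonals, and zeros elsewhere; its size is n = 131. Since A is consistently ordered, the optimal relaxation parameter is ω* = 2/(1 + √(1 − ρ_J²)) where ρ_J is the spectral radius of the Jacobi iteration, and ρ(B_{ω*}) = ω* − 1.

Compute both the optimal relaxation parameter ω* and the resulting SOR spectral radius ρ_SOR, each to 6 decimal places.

ρ_J = max_k |cos(kπ/132)| = cos(π/132) = 0.999717
√(1−ρ_J²) = |sin(π/132)| = 0.0237977
[ω*] 2 ÷ (1 + 0.0237977) = 2 ÷ 1.0237977 = 1.953511.
Hence ρ(B_{ω*}) = 1.953511 − 1 = 0.953511.

ω* = 1.953511, ρ_SOR = 0.953511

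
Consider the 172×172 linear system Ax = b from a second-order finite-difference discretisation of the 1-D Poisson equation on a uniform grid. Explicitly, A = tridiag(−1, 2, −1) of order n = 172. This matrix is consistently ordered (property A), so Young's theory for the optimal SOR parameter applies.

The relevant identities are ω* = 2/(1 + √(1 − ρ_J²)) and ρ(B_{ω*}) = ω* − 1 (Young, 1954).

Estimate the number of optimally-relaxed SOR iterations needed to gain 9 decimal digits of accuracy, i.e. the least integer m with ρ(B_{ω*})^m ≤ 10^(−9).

m = 571

spectrum of D⁻¹(L+U) = {cos(kπ/173) : 1≤k≤172}; ρ_J = cos(π/173) = 0.9998351.
√(1 − cos²(π/173)) = sin(π/173) ≈ 0.0181585.
Young: ω* = 2/(1+√(1−ρ_J²)) = 2/(1+0.0181585) = 2/1.0181585 = 1.9643307.
Hence ρ(B_{ω*}) = 1.9643307 − 1 = 0.9643307.
ρ_SOR^m ≤ 10^(−9) ⇔ m ≥ 9·ln10/(−ln 0.9643307) = 20.7233/0.036321 = 570.560; m = ⌈570.560⌉ = 571.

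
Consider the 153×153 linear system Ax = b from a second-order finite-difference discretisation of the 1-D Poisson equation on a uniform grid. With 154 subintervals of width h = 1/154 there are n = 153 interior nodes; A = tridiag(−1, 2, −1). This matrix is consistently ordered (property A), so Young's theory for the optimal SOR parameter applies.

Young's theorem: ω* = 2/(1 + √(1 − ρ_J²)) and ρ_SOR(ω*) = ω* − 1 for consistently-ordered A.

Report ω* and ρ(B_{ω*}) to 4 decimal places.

ω* = 1.9600, ρ_SOR = 0.9600

spectrum of D⁻¹(L+U) = {cos(kπ/154) : 1≤k≤153}; ρ_J = cos(π/154) = 0.9998.
root = sin(π/154) = 0.02040  (since 1−cos² = sin²).
ω* = 2/(1 + 0.02040) = 2/1.02040 = 1.9600.
ρ_SOR = ω* − 1 ≈ 0.9600.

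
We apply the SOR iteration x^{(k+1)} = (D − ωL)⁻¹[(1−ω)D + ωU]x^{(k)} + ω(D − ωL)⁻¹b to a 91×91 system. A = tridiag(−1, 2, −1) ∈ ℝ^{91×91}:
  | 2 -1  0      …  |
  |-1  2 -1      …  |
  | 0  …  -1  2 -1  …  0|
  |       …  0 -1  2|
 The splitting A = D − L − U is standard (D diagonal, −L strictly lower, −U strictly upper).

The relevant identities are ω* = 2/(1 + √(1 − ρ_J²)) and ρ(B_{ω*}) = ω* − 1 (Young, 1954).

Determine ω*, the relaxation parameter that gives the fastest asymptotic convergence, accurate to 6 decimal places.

With n=91, ρ(Jacobi) = cos(π/92) = 0.999417.
√(1−ρ_J²) = |sin(π/92)| = 0.0341411
Then 2/(1+√(1−ρ_J²)) = 2/(1+0.0341411); ω* = 2/1.0341411 = 1.933972.
and ρ(B_{ω*}) = 1.933972 − 1 = 0.933972.

ω* = 1.933972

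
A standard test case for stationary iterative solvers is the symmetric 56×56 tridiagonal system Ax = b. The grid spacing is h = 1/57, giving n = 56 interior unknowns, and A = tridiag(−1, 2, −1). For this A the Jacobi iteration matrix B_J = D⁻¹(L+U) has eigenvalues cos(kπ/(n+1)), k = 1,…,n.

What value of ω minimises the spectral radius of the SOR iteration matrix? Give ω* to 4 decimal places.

ω* = 1.8956

spectrum of D⁻¹(L+U) = {cos(kπ/57) : 1≤k≤56}; ρ_J = cos(π/57) = 0.9985.
√(1 − cos²(π/57)) = sin(π/57) ≈ 0.05509.
ω* = 2/(1+0.05509) = 1.8956
[ρ_SOR] ω* − 1 = 0.8956.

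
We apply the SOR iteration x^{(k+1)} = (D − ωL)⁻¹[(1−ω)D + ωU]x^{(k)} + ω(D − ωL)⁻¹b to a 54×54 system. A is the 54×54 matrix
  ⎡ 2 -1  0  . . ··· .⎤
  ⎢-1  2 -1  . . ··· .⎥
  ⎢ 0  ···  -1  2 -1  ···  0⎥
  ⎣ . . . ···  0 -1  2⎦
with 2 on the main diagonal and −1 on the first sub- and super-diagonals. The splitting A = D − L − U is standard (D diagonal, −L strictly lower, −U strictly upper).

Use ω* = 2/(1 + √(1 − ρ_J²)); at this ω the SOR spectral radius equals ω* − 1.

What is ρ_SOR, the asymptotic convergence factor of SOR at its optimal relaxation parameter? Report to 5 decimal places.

ρ_SOR = 0.89199

ρ_J = max_k |cos(kπ/55)| = cos(π/55) = 0.99837
root = sin(π/55) = 0.057089  (since 1−cos² = sin²).
So ω* = 2/1.057089 = 1.89199 (Young).
At ω = 1.89199 every |λ(B_ω)| = ω−1, so ρ_SOR = 0.89199.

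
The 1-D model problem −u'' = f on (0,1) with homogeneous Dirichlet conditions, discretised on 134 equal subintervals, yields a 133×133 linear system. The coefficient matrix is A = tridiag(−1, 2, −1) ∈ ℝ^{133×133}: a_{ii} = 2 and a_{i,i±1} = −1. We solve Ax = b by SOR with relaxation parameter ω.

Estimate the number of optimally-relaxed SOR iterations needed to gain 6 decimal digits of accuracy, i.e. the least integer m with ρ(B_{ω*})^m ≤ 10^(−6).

½·tridiag(1,0,1) at n=133: λ_k = cos(kπ/134); max |λ| at k=1 ⇒ ρ_J = cos(π/134) ≈ 0.9997252.
√(1 − cos²(π/134)) = sin(π/134) ≈ 0.0234426.
[ω*] 2 ÷ (1 + 0.0234426) = 2 ÷ 1.0234426 = 1.9541887.
At ω = 1.9541887 every |λ(B_ω)| = ω−1, so ρ_SOR = 0.9541887.
For 6 digits: m = 6·ln10 / (−ln 0.9541887) = 13.8155/0.0468938 = 294.613; round up → m = 295.

m = 295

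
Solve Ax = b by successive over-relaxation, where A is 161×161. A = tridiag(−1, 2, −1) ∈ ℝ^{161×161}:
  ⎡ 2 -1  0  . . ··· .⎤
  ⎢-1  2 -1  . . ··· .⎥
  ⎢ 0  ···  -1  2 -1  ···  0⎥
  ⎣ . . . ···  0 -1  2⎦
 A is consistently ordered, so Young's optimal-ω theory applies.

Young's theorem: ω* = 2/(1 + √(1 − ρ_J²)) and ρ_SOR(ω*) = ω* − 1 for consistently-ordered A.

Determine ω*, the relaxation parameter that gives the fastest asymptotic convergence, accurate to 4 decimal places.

ρ_J = max_k |cos(kπ/162)| = cos(π/162) = 0.9998
√(1−ρ_J²) = |sin(π/162)| = 0.01939
ω* = 2/(1 + 0.01939) = 2/1.01939 = 1.9620.
and ρ(B_{ω*}) = 1.9620 − 1 = 0.9620.

ω* = 1.9620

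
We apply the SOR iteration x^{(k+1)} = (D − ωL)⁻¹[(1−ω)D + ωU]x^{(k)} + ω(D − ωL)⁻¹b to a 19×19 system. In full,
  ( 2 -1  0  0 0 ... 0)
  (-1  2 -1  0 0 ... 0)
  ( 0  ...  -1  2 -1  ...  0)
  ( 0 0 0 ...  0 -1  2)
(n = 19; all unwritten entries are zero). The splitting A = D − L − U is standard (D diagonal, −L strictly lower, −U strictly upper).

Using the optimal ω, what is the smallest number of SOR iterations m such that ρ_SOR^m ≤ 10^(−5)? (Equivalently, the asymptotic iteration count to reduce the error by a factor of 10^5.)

m = 37

B_J for the 19×19 system has eigenvalues cos(kπ/20); ρ_J = cos(π/20) = 0.9876883.
1 − cos²(π/20) = sin²(π/20) ⇒ √(1−ρ_J²) = sin(π/20) = 0.1564345.
[ω*] 2 ÷ (1 + 0.1564345) = 2 ÷ 1.1564345 = 1.7294538.
and ρ(B_{ω*}) = 1.7294538 − 1 = 0.7294538.
For 5 digits: m = 5·ln10 / (−ln 0.7294538) = 11.5129/0.315459 = 36.496; round up → m = 37.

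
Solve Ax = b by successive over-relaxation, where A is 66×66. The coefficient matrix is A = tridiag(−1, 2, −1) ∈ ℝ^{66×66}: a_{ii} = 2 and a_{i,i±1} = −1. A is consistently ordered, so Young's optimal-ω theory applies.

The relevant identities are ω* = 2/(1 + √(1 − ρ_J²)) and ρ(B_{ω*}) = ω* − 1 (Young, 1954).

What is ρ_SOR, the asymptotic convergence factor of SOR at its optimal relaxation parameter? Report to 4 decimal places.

n=66: λ(B_J) = 1 − λ(A)/2 = cos(kπ/67); k=1 gives ρ_J = 0.9989.
√(1−ρ_J²) = |sin(π/67)| = 0.04687
ω* = 2 / (1 + 0.04687) = 2 / 1.04687 ≈ 1.9105.
[ρ_SOR] ω* − 1 = 0.9105.

ρ_SOR = 0.9105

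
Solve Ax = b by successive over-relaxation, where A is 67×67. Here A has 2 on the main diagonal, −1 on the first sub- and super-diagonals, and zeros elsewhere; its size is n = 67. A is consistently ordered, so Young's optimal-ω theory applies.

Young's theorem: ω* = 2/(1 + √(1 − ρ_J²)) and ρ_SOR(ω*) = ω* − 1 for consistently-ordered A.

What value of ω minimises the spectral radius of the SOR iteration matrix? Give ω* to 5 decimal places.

ω* = 1.91171

ρ_J = max_k |cos(kπ/68)| = cos(π/68) = 0.99893
√(1−ρ_J²) simplifies to sin(π/68) = 0.046183.
Young: ω* = 2/(1+√(1−ρ_J²)) = 2/(1+0.046183) = 2/1.046183 = 1.91171.
[ρ_SOR] ω* − 1 = 0.91171.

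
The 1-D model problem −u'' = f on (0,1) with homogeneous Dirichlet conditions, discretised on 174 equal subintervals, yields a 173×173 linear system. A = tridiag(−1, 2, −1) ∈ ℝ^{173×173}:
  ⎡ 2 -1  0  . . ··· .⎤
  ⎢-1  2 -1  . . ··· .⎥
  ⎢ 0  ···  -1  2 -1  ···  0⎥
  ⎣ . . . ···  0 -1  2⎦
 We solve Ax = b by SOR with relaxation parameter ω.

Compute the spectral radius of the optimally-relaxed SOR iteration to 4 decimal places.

[ρ_J] n=173: ρ(B_J) = cos(π/(n+1)) = cos(π/174) = 0.9998.
√(1−ρ_J²) = |sin(π/174)| = 0.01805
Young: ω* = 2/(1+√(1−ρ_J²)) = 2/(1+0.01805) = 2/1.01805 = 1.9645.
At ω = 1.9645 every |λ(B_ω)| = ω−1, so ρ_SOR = 0.9645.

ρ_SOR = 0.9645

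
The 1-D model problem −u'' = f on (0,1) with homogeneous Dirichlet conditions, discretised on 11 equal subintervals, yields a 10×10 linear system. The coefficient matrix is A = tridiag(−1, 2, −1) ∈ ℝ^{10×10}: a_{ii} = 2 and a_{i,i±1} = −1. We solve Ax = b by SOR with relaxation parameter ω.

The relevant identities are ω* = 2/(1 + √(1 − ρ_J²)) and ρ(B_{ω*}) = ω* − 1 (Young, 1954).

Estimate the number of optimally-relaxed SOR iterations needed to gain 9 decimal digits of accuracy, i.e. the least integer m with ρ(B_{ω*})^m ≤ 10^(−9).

½·tridiag(1,0,1) at n=10: λ_k = cos(kπ/11); max |λ| at k=1 ⇒ ρ_J = cos(π/11) ≈ 0.9594930.
√(1 − cos²(π/11)) = sin(π/11) ≈ 0.2817326.
Young: ω* = 2/(1+√(1−ρ_J²)) = 2/(1+0.2817326) = 2/1.2817326 = 1.5603879.
ρ_SOR = ω* − 1 ≈ 0.5603879.
(0.5603879)^m ≤ 10^{−9}  ⇒  m·ln(0.5603879) ≤ −9·ln10  ⇒  m ≥ 35.784  ⇒  m = 36

m = 36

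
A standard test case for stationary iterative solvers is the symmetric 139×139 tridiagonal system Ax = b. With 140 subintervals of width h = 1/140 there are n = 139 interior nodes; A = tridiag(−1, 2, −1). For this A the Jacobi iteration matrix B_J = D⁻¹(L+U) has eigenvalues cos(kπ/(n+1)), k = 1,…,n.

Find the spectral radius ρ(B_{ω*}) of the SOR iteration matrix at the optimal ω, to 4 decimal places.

ρ_SOR = 0.9561

B_J for the 139×139 system has eigenvalues cos(kπ/140); ρ_J = cos(π/140) = 0.9997.
1 − cos²(π/140) = sin²(π/140) ⇒ √(1−ρ_J²) = sin(π/140) = 0.02244.
[ω*] 2 ÷ (1 + 0.02244) = 2 ÷ 1.02244 = 1.9561.
and ρ(B_{ω*}) = 1.9561 − 1 = 0.9561.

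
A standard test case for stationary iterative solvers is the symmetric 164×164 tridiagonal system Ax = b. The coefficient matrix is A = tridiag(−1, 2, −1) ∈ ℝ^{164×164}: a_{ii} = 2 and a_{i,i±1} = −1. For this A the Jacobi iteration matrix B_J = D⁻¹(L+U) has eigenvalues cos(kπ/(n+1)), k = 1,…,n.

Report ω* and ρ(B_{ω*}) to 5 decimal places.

ω* = 1.96263, ρ_SOR = 0.96263

With n=164, ρ(Jacobi) = cos(π/165) = 0.99982.
√(1−ρ_J²) = |sin(π/165)| = 0.019039
[ω*] 2 ÷ (1 + 0.019039) = 2 ÷ 1.019039 = 1.96263.
ρ_SOR = ω* − 1 ≈ 0.96263.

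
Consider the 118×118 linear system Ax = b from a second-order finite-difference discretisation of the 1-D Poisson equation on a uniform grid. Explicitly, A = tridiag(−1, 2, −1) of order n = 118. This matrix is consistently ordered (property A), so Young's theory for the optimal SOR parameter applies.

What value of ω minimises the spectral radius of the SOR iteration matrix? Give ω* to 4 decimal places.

ω* = 1.9486

With n=118, ρ(Jacobi) = cos(π/119) = 0.9997.
root = sin(π/119) = 0.02640  (since 1−cos² = sin²).
[ω*] 2 ÷ (1 + 0.02640) = 2 ÷ 1.02640 = 1.9486.
[ρ_SOR] ω* − 1 = 0.9486.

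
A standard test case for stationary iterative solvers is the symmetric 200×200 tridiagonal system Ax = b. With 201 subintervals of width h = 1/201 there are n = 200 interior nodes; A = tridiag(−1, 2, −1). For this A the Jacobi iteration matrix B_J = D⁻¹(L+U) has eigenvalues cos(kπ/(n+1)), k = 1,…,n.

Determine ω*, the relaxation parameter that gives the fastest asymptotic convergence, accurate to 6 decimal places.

ω* = 1.969223

ρ_J = max_k |cos(kπ/201)| = cos(π/201) = 0.999878
√(1−ρ_J²) = |sin(π/201)| = 0.0156292
[ω*] 2 ÷ (1 + 0.0156292) = 2 ÷ 1.0156292 = 1.969223.
At ω = 1.969223 every |λ(B_ω)| = ω−1, so ρ_SOR = 0.969223.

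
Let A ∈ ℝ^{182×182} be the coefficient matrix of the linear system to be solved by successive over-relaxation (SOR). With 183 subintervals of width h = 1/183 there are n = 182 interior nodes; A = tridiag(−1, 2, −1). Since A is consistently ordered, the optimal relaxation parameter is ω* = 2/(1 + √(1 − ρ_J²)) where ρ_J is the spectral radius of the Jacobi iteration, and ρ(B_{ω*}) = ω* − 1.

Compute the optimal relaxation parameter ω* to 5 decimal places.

ω* = 1.96625

n=182: λ(B_J) = 1 − λ(A)/2 = cos(kπ/183); k=1 gives ρ_J = 0.99985.
√(1−ρ_J²) = |sin(π/183)| = 0.017166
ω* = 2/(1+0.017166) = 1.96625
ρ(B_{ω*}) = ω*−1 = 0.96625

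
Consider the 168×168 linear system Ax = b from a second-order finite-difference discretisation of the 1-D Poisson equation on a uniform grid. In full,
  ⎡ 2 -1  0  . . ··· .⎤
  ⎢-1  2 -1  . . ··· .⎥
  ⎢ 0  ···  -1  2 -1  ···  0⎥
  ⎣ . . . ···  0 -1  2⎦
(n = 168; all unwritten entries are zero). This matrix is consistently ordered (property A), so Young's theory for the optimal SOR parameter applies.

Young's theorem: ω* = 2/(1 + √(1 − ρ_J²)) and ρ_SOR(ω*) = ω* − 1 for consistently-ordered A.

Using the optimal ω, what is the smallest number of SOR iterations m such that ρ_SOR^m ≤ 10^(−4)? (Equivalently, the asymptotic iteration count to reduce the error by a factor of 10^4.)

m = 248

spectrum of D⁻¹(L+U) = {cos(kπ/169) : 1≤k≤168}; ρ_J = cos(π/169) = 0.9998272.
1 − cos²(π/169) = sin²(π/169) ⇒ √(1−ρ_J²) = sin(π/169) = 0.0185882.
ω* = 2/(1 + 0.0185882) = 2/1.0185882 = 1.9635020.
At ω = 1.9635020 every |λ(B_ω)| = ω−1, so ρ_SOR = 0.9635020.
ρ_SOR^m ≤ 10^(−4) ⇔ m ≥ 4·ln10/(−ln 0.9635020) = 9.21034/0.0371807 = 247.718; m = ⌈247.718⌉ = 248.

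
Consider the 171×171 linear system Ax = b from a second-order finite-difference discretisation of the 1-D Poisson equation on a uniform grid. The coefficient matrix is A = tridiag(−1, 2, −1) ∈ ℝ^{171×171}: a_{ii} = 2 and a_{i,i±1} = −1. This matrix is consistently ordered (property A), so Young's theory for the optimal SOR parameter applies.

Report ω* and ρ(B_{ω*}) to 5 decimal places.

With n=171, ρ(Jacobi) = cos(π/172) = 0.99983.
1 − cos²(π/172) = sin²(π/172) ⇒ √(1−ρ_J²) = sin(π/172) = 0.018264.
[ω*] 2 ÷ (1 + 0.018264) = 2 ÷ 1.018264 = 1.96413.
Hence ρ(B_{ω*}) = 1.96413 − 1 = 0.96413.

ω* = 1.96413, ρ_SOR = 0.96413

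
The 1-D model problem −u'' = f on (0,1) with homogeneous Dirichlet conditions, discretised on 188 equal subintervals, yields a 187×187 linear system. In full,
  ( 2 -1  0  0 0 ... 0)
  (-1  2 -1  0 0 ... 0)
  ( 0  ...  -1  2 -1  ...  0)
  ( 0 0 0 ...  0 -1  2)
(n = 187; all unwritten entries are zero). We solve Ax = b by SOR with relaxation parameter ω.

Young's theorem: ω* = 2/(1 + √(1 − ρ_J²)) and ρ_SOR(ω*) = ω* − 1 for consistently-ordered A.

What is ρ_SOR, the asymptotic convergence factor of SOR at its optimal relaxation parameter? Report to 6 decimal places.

n=187: λ(B_J) = 1 − λ(A)/2 = cos(kπ/188); k=1 gives ρ_J = 0.999860.
√(1−ρ_J²) = |sin(π/188)| = 0.0167098
ω* = 2/(1+0.0167098) = 1.967130
ρ(B_{ω*}) = ω*−1 = 0.967130

ρ_SOR = 0.967130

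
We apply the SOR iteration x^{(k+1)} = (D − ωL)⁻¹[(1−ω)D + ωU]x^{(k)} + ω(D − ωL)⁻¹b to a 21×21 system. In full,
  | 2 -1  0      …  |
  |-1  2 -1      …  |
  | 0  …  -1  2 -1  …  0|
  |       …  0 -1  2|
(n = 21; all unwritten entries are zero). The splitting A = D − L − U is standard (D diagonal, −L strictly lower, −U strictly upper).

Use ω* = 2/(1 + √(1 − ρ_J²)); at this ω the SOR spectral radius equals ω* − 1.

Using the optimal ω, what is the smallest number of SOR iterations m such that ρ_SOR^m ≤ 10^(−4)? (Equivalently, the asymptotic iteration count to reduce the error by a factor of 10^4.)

m = 33

ρ_J = max_k |cos(kπ/22)| = cos(π/22) = 0.9898214
√(1−ρ_J²) = |sin(π/22)| = 0.1423148
Young: ω* = 2/(1+√(1−ρ_J²)) = 2/(1+0.1423148) = 2/1.1423148 = 1.7508309.
[ρ_SOR] ω* − 1 = 0.7508309.
(0.7508309)^m ≤ 10^{−4}  ⇒  m·ln(0.7508309) ≤ −4·ln10  ⇒  m ≥ 32.139  ⇒  m = 33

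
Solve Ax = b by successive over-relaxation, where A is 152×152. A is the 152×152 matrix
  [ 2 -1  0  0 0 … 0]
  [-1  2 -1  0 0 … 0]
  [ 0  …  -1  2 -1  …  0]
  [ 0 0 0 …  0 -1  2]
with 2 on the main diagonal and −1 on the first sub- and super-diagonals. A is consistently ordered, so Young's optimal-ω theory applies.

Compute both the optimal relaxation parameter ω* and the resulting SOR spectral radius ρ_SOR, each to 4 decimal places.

ω* = 1.9598, ρ_SOR = 0.9598

B_J for the 152×152 system has eigenvalues cos(kπ/153); ρ_J = cos(π/153) = 0.9998.
root = sin(π/153) = 0.02053  (since 1−cos² = sin²).
So ω* = 2/1.02053 = 1.9598 (Young).
[ρ_SOR] ω* − 1 = 0.9598.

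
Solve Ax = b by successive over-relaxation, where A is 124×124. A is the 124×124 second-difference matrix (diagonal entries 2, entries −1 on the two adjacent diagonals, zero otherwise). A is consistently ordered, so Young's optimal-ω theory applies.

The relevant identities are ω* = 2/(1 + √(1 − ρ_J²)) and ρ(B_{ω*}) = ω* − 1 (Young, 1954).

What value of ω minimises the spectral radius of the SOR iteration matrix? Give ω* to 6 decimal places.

[ρ_J] n=124: ρ(B_J) = cos(π/(n+1)) = cos(π/125) = 0.999684.
√(1−ρ_J²) = |sin(π/125)| = 0.0251301
ω* = 2/(1 + 0.0251301) = 2/1.0251301 = 1.950972.
Hence ρ(B_{ω*}) = 1.950972 − 1 = 0.950972.

ω* = 1.950972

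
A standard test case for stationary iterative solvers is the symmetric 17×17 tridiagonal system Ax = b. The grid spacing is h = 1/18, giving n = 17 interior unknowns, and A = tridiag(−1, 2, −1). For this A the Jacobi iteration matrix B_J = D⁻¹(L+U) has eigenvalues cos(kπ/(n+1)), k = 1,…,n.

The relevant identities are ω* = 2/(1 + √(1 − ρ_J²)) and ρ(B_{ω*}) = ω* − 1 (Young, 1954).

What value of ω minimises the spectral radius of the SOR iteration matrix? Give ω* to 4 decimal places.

ω* = 1.7041

spectrum of D⁻¹(L+U) = {cos(kπ/18) : 1≤k≤17}; ρ_J = cos(π/18) = 0.9848.
√(1−ρ_J²) simplifies to sin(π/18) = 0.17365.
ω* = 2/(1+0.17365) = 1.7041
and ρ(B_{ω*}) = 1.7041 − 1 = 0.7041.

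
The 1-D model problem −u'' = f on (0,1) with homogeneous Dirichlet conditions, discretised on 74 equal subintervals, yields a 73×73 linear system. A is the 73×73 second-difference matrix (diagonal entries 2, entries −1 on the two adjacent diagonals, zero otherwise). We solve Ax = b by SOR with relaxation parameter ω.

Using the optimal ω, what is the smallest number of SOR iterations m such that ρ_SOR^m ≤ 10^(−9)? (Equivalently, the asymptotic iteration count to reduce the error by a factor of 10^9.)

½·tridiag(1,0,1) at n=73: λ_k = cos(kπ/74); max |λ| at k=1 ⇒ ρ_J = cos(π/74) ≈ 0.9990990.
√(1−ρ_J²) = |sin(π/74)| = 0.0424412
Then 2/(1+√(1−ρ_J²)) = 2/(1+0.0424412); ω* = 2/1.0424412 = 1.9185734.
ρ(B_{ω*}) = ω*−1 = 0.9185734
For 9 digits: m = 9·ln10 / (−ln 0.9185734) = 20.7233/0.0849335 = 243.994; round up → m = 244.

m = 244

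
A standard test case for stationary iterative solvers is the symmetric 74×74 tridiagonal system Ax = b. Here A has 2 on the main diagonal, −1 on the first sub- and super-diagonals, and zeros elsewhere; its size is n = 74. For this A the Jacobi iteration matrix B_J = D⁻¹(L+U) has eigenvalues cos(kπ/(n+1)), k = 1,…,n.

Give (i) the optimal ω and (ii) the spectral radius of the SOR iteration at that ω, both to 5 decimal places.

ω* = 1.91961, ρ_SOR = 0.91961

½·tridiag(1,0,1) at n=74: λ_k = cos(kπ/75); max |λ| at k=1 ⇒ ρ_J = cos(π/75) ≈ 0.99912.
√(1 − cos²(π/75)) = sin(π/75) ≈ 0.041876.
ω* = 2/(1+0.041876) = 1.91961
[ρ_SOR] ω* − 1 = 0.91961.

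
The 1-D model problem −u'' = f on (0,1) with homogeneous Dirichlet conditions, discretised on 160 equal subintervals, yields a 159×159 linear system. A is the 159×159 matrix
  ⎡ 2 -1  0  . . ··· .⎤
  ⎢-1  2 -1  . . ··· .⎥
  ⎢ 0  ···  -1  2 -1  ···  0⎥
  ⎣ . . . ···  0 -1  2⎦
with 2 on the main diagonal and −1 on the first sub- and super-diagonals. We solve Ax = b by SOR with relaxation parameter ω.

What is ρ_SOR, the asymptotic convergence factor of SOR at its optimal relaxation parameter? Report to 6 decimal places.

[ρ_J] n=159: ρ(B_J) = cos(π/(n+1)) = cos(π/160) = 0.999807.
√(1 − cos²(π/160)) = sin(π/160) ≈ 0.0196337.
Then 2/(1+√(1−ρ_J²)) = 2/(1+0.0196337); ω* = 2/1.0196337 = 1.961489.
ρ(B_{ω*}) = ω*−1 = 0.961489

ρ_SOR = 0.961489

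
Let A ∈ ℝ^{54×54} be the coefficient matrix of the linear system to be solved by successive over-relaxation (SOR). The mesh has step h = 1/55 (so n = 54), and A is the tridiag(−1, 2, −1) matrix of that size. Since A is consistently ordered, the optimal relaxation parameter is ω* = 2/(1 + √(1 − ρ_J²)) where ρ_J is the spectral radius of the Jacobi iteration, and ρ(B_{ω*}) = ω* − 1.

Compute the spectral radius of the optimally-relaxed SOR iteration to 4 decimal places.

With n=54, ρ(Jacobi) = cos(π/55) = 0.9984.
√(1−ρ_J²) = |sin(π/55)| = 0.05709
So ω* = 2/1.05709 = 1.8920 (Young).
Hence ρ(B_{ω*}) = 1.8920 − 1 = 0.8920.

ρ_SOR = 0.8920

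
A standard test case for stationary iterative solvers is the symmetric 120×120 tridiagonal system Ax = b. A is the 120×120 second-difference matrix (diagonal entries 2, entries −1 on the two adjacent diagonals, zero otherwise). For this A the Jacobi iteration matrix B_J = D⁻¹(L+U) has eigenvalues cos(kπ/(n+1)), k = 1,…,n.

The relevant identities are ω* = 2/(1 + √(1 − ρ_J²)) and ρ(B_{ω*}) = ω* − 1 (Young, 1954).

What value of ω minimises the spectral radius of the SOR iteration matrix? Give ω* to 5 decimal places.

[ρ_J] n=120: ρ(B_J) = cos(π/(n+1)) = cos(π/121) = 0.99966.
√(1−ρ_J²) = |sin(π/121)| = 0.025961
[ω*] 2 ÷ (1 + 0.025961) = 2 ÷ 1.025961 = 1.94939.
[ρ_SOR] ω* − 1 = 0.94939.

ω* = 1.94939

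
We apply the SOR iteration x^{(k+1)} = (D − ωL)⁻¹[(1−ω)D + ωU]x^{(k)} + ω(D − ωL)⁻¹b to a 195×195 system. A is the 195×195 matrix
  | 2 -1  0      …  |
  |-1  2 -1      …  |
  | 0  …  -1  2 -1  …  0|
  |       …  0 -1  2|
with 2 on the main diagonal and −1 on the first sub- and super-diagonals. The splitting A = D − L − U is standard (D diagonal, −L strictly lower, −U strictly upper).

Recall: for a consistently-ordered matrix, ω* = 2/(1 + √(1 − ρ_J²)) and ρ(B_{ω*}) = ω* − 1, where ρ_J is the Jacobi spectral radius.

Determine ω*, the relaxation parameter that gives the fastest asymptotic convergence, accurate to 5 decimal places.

ω* = 1.96845

spectrum of D⁻¹(L+U) = {cos(kπ/196) : 1≤k≤195}; ρ_J = cos(π/196) = 0.99987.
√(1 − cos²(π/196)) = sin(π/196) ≈ 0.016028.
Then 2/(1+√(1−ρ_J²)) = 2/(1+0.016028); ω* = 2/1.016028 = 1.96845.
[ρ_SOR] ω* − 1 = 0.96845.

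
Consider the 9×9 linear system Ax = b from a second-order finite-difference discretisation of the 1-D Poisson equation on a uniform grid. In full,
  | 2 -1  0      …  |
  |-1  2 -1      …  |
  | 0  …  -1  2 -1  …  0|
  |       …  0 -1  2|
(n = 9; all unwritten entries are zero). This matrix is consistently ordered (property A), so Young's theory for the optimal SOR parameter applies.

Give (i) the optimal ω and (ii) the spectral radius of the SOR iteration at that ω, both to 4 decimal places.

ω* = 1.5279, ρ_SOR = 0.5279

ρ_J = max_k |cos(kπ/10)| = cos(π/10) = 0.9511
√(1−ρ_J²) = |sin(π/10)| = 0.30902
Young: ω* = 2/(1+√(1−ρ_J²)) = 2/(1+0.30902) = 2/1.30902 = 1.5279.
ρ_SOR = ω* − 1 ≈ 0.5279.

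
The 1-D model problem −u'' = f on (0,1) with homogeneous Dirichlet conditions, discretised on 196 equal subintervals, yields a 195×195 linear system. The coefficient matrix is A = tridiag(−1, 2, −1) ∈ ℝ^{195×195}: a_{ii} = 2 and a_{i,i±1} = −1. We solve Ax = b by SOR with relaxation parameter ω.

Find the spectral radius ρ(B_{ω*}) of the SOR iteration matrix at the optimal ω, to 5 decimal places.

ρ_J = max_k |cos(kπ/196)| = cos(π/196) = 0.99987
√(1−ρ_J²) = |sin(π/196)| = 0.016028
Then 2/(1+√(1−ρ_J²)) = 2/(1+0.016028); ω* = 2/1.016028 = 1.96845.
and ρ(B_{ω*}) = 1.96845 − 1 = 0.96845.

ρ_SOR = 0.96845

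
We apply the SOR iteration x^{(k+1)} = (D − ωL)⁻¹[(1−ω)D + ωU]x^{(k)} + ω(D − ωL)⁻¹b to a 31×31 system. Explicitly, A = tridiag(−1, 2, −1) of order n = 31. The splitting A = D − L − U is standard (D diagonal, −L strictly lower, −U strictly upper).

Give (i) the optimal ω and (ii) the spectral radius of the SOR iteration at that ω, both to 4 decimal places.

ω* = 1.8215, ρ_SOR = 0.8215

ρ_J = max_k |cos(kπ/32)| = cos(π/32) = 0.9952
1 − cos²(π/32) = sin²(π/32) ⇒ √(1−ρ_J²) = sin(π/32) = 0.09802.
ω* = 2 / (1 + 0.09802) = 2 / 1.09802 ≈ 1.8215.
ρ_SOR = ω* − 1 ≈ 0.8215.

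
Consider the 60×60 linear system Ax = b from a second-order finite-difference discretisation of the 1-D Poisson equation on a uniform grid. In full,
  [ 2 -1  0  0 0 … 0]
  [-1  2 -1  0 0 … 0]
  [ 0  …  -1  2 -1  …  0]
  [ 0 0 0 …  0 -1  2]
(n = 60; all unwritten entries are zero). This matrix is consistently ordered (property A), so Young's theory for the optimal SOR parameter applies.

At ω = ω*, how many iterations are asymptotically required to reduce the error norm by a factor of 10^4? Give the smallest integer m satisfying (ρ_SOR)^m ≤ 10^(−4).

n=60: λ(B_J) = 1 − λ(A)/2 = cos(kπ/61); k=1 gives ρ_J = 0.9986741.
√(1−ρ_J²) simplifies to sin(π/61) = 0.0514788.
ω* = 2/(1+0.0514788) = 1.9020830
ρ(B_{ω*}) = ω*−1 = 0.9020830
Need (0.9020830)^m ≤ 10^(−4): m ≥ 4·ln10/|ln 0.9020830| = 9.21034/0.103049 = 89.378 ⇒ m = 90.

m = 90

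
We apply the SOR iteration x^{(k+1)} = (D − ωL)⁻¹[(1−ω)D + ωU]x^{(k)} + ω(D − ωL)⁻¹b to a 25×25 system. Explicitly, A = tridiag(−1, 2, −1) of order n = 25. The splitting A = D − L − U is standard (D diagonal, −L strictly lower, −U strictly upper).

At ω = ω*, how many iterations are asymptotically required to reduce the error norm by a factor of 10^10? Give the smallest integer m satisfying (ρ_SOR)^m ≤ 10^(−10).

m = 96

½·tridiag(1,0,1) at n=25: λ_k = cos(kπ/26); max |λ| at k=1 ⇒ ρ_J = cos(π/26) ≈ 0.9927089.
root = sin(π/26) = 0.1205367  (since 1−cos² = sin²).
[ω*] 2 ÷ (1 + 0.1205367) = 2 ÷ 1.1205367 = 1.7848590.
ρ(B_{ω*}) = ω*−1 = 0.7848590
10·ln10 = 23.0259; −ln(0.7848590) = 0.242251; m = ⌈23.0259/0.242251⌉ = ⌈95.050⌉ = 96.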